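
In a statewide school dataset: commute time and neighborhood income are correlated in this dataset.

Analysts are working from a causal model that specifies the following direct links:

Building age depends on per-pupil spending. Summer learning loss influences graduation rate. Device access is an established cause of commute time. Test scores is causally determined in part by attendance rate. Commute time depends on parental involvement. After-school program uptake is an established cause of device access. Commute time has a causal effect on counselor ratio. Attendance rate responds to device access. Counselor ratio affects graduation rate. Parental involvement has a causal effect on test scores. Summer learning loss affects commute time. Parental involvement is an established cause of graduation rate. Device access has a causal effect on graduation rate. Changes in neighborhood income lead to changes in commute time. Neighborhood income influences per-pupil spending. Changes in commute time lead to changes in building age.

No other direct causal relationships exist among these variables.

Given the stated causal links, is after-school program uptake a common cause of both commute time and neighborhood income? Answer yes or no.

After-school program uptake has no stated causal path to neighborhood income. A confounder must cause both variables, so after-school program uptake does not qualify.

no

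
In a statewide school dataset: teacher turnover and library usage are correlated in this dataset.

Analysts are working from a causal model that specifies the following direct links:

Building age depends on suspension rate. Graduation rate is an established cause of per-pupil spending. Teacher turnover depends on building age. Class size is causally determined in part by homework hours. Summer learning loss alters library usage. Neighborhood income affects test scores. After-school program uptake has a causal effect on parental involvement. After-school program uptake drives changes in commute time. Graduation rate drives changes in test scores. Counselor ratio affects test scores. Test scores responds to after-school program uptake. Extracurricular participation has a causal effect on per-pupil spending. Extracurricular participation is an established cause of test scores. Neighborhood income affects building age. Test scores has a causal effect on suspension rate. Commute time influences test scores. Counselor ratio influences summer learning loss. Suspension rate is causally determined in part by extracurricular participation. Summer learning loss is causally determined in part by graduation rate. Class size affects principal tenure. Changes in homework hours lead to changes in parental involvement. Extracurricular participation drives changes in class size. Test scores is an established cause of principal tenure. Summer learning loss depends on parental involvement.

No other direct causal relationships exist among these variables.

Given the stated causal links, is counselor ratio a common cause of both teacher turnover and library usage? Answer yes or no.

Counselor ratio has a causal path to teacher turnover (counselor ratio → test scores → suspension rate → building age → teacher turnover) and to library usage (counselor ratio → summer learning loss → library usage), so it is a common cause of both — a confounder.

yes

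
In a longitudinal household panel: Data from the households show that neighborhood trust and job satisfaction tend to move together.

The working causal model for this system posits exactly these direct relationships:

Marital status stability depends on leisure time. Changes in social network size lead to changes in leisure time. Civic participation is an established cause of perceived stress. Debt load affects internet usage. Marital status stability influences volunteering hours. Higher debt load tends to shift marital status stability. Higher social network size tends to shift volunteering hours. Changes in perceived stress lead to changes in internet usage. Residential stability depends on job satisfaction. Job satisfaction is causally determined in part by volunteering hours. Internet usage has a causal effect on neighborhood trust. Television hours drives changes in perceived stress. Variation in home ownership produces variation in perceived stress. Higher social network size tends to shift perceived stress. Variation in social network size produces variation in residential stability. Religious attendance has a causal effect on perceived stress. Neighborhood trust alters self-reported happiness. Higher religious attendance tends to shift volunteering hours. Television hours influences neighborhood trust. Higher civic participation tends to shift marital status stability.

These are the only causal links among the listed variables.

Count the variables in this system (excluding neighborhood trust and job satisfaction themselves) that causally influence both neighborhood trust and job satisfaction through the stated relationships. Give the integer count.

4

The common causes are: civic participation (to neighborhood trust via civic participation → perceived stress → internet usage → neighborhood trust; to job satisfaction via civic participation → marital status stability → volunteering hours → job satisfaction); debt load (to neighborhood trust via debt load → internet usage → neighborhood trust; to job satisfaction via debt load → marital status stability → volunteering hours → job satisfaction); religious attendance (to neighborhood trust via religious attendance → perceived stress → internet usage → neighborhood trust; to job satisfaction via religious attendance → volunteering hours → job satisfaction); social network size (to neighborhood trust via social network size → perceived stress → internet usage → neighborhood trust; to job satisfaction via social network size → volunteering hours → job satisfaction).
Every other variable lacks a causal path to at least one of neighborhood trust and job satisfaction.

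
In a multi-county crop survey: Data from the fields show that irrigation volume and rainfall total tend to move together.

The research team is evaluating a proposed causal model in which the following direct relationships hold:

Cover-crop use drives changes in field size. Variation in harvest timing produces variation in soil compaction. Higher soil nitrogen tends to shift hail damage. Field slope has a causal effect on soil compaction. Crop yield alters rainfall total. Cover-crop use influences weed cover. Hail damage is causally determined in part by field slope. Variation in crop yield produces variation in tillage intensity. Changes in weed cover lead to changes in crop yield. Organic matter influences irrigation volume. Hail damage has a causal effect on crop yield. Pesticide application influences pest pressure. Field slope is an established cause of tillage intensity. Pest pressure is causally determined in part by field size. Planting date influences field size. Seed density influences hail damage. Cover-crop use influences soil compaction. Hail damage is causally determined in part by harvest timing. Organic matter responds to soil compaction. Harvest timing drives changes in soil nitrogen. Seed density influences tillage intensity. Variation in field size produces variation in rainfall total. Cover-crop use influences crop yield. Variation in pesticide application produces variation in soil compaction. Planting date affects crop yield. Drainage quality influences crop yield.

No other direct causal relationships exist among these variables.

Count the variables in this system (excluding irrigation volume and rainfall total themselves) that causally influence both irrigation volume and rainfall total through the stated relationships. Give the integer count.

The common causes are: cover-crop use (to irrigation volume via cover-crop use → soil compaction → organic matter → irrigation volume; to rainfall total via cover-crop use → crop yield → rainfall total); field slope (to irrigation volume via field slope → soil compaction → organic matter → irrigation volume; to rainfall total via field slope → hail damage → crop yield → rainfall total); harvest timing (to irrigation volume via harvest timing → soil compaction → organic matter → irrigation volume; to rainfall total via harvest timing → hail damage → crop yield → rainfall total).
Every other variable lacks a causal path to at least one of irrigation volume and rainfall total.

3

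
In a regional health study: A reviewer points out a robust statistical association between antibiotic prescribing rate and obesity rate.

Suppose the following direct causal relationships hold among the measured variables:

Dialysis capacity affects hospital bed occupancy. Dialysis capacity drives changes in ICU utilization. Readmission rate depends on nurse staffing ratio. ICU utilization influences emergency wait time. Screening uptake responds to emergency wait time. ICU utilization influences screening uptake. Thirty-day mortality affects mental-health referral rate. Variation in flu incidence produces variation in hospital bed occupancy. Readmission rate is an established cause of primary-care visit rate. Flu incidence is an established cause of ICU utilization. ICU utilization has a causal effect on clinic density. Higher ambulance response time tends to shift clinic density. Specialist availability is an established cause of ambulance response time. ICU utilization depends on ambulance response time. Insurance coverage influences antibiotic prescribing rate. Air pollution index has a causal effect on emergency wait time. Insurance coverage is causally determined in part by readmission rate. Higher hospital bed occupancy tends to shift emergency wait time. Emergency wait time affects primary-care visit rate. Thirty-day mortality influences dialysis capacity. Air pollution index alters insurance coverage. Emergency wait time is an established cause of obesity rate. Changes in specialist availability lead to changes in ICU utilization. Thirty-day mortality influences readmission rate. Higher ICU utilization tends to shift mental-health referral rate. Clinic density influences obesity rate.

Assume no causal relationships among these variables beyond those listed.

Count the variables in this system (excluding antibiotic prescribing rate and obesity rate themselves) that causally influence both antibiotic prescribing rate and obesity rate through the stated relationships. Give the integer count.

2

The common causes are: air pollution index (to antibiotic prescribing rate via air pollution index → insurance coverage → antibiotic prescribing rate; to obesity rate via air pollution index → emergency wait time → obesity rate); thirty-day mortality (to antibiotic prescribing rate via thirty-day mortality → readmission rate → insurance coverage → antibiotic prescribing rate; to obesity rate via thirty-day mortality → dialysis capacity → ICU utilization → emergency wait time → obesity rate).
Every other variable lacks a causal path to at least one of antibiotic prescribing rate and obesity rate.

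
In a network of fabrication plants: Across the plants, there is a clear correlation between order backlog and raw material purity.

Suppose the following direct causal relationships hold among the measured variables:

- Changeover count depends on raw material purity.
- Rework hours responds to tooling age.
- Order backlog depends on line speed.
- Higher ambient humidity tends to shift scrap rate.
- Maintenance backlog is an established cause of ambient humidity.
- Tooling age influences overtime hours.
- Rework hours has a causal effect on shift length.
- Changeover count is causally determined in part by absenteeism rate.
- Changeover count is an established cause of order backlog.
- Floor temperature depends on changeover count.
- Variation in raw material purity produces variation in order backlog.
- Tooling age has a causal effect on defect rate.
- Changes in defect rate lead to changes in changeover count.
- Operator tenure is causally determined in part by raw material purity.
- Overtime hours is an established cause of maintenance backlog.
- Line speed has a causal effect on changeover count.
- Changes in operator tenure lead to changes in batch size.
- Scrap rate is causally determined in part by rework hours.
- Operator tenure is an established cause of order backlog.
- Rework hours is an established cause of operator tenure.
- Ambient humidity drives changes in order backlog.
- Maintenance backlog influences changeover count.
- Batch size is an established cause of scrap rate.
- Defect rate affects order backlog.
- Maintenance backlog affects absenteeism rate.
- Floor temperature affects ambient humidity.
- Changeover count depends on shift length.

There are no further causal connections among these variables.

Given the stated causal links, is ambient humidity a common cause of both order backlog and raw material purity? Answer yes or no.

no

Ambient humidity has no stated causal path to raw material purity. A confounder must cause both variables, so ambient humidity does not qualify.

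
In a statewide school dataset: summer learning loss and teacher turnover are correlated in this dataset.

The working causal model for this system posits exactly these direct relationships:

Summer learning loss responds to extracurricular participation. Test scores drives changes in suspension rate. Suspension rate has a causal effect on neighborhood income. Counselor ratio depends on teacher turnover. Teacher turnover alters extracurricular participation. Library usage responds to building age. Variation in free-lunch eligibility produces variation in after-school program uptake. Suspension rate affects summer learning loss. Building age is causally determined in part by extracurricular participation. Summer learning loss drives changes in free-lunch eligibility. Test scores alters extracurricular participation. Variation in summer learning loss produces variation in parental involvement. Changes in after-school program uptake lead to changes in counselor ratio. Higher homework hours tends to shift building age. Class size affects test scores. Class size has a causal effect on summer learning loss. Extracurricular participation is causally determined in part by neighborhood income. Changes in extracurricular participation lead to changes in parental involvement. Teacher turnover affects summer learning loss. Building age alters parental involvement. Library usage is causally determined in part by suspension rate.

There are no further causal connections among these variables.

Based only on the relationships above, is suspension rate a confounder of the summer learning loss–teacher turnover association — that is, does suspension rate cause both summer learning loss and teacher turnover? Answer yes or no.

Suspension rate has no stated causal path to teacher turnover. A confounder must cause both variables, so suspension rate does not qualify.

no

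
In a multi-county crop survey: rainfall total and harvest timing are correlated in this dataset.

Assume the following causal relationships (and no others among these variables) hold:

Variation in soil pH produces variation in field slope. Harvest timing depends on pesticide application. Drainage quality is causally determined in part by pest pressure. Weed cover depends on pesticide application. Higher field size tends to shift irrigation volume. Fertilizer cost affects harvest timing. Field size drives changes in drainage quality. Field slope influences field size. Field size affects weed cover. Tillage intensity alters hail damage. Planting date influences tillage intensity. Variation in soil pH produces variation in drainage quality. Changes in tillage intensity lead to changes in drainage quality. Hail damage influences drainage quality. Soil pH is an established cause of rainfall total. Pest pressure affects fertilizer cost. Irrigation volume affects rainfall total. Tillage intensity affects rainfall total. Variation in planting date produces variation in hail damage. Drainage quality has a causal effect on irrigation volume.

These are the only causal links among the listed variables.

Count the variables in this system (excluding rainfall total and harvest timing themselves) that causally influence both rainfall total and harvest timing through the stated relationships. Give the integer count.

1

The common causes are: pest pressure (to rainfall total via pest pressure → drainage quality → irrigation volume → rainfall total; to harvest timing via pest pressure → fertilizer cost → harvest timing).
Every other variable lacks a causal path to at least one of rainfall total and harvest timing.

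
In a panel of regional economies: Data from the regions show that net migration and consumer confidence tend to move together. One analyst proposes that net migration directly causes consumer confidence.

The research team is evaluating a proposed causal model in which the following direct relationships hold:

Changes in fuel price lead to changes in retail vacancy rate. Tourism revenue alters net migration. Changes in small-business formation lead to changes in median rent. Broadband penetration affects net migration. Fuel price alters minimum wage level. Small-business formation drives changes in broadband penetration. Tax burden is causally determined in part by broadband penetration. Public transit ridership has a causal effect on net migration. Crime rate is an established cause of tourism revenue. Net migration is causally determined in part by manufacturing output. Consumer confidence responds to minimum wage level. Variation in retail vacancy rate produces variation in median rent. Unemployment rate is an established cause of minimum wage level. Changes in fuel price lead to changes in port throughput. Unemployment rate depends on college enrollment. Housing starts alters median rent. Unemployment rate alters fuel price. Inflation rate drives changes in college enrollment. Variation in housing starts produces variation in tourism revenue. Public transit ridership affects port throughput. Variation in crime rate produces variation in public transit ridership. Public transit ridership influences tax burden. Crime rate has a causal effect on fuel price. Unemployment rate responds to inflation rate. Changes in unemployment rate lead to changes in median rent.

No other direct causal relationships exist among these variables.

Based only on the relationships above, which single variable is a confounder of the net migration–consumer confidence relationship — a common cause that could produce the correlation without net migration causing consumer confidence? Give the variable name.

Crime rate has a causal path to net migration (crime rate → tourism revenue → net migration) and a separate causal path to consumer confidence (crime rate → fuel price → minimum wage level → consumer confidence), so it is a common cause of both.
No stated relationship gives net migration a causal route to consumer confidence, so the correlation is explained by the shared upstream cause rather than a direct effect.

crime rate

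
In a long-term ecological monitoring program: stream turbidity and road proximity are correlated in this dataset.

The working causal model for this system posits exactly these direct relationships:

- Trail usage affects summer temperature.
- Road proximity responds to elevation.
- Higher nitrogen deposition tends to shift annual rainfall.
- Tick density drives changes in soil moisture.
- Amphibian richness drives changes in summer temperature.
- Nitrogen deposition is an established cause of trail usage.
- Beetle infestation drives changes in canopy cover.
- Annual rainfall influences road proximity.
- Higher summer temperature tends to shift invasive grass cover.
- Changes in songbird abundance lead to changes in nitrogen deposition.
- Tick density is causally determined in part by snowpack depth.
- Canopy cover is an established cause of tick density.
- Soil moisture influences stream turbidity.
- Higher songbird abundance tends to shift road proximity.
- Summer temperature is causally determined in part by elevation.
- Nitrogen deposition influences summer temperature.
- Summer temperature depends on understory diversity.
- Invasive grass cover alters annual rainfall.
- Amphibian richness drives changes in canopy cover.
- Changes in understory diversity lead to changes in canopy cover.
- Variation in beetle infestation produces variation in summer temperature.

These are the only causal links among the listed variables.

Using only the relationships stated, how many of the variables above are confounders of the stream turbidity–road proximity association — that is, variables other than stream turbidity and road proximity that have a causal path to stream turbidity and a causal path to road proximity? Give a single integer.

The common causes are: amphibian richness (to stream turbidity via amphibian richness → canopy cover → tick density → soil moisture → stream turbidity; to road proximity via amphibian richness → summer temperature → invasive grass cover → annual rainfall → road proximity); beetle infestation (to stream turbidity via beetle infestation → canopy cover → tick density → soil moisture → stream turbidity; to road proximity via beetle infestation → summer temperature → invasive grass cover → annual rainfall → road proximity); understory diversity (to stream turbidity via understory diversity → canopy cover → tick density → soil moisture → stream turbidity; to road proximity via understory diversity → summer temperature → invasive grass cover → annual rainfall → road proximity).
Every other variable lacks a causal path to at least one of stream turbidity and road proximity.

3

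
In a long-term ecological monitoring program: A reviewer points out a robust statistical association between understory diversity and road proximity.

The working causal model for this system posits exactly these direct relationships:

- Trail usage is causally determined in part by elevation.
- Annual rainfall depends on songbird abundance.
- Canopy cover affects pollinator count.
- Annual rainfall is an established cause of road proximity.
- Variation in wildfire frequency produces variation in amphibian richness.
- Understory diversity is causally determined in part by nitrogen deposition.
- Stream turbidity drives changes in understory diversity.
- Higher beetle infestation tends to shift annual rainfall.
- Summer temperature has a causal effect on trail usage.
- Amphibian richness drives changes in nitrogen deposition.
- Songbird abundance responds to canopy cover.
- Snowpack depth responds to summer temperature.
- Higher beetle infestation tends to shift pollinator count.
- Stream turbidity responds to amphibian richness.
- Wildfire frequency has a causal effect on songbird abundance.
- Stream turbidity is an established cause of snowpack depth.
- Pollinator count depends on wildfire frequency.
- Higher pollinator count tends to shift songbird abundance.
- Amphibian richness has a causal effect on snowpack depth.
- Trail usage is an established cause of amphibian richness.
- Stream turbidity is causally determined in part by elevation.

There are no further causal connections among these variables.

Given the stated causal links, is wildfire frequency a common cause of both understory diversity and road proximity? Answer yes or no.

yes

Wildfire frequency has a causal path to understory diversity (wildfire frequency → amphibian richness → stream turbidity → understory diversity) and to road proximity (wildfire frequency → songbird abundance → annual rainfall → road proximity), so it is a common cause of both — a confounder.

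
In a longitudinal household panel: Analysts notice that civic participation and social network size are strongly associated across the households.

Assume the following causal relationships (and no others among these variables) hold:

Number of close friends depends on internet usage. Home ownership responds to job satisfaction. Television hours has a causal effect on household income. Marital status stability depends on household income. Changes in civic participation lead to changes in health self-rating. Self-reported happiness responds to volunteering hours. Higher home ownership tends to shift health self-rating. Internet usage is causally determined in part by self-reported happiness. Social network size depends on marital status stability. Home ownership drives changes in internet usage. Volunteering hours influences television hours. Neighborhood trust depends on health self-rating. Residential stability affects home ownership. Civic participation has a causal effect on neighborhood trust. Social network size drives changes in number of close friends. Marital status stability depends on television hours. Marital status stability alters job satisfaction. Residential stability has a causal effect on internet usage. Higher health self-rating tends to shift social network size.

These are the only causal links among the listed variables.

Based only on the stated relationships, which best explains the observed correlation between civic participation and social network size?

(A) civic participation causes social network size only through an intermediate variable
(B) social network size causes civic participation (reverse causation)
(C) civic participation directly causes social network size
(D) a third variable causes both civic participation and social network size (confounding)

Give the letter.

A

Civic participation reaches social network size through civic participation → health self-rating → social network size — an indirect causal chain with no direct civic participation → social network size link. No variable causes both civic participation and social network size, so confounding is ruled out; the effect is mediated.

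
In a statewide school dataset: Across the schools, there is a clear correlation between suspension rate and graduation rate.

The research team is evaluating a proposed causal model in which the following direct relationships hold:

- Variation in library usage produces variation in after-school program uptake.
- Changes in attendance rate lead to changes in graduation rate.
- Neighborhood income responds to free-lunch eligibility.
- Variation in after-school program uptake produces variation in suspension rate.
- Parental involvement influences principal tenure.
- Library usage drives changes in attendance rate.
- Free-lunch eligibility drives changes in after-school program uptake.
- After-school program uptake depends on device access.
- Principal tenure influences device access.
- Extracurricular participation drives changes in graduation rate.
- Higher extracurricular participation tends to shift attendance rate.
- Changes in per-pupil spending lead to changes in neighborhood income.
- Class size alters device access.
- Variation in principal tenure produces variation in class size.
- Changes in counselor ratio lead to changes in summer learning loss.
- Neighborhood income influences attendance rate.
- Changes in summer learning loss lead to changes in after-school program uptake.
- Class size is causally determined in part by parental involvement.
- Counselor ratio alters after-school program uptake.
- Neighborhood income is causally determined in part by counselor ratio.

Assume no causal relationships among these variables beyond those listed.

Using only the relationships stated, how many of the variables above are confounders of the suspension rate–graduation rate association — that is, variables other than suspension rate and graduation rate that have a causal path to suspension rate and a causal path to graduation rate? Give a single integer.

3

The common causes are: counselor ratio (to suspension rate via counselor ratio → after-school program uptake → suspension rate; to graduation rate via counselor ratio → neighborhood income → attendance rate → graduation rate); free-lunch eligibility (to suspension rate via free-lunch eligibility → after-school program uptake → suspension rate; to graduation rate via free-lunch eligibility → neighborhood income → attendance rate → graduation rate); library usage (to suspension rate via library usage → after-school program uptake → suspension rate; to graduation rate via library usage → attendance rate → graduation rate).
Every other variable lacks a causal path to at least one of suspension rate and graduation rate.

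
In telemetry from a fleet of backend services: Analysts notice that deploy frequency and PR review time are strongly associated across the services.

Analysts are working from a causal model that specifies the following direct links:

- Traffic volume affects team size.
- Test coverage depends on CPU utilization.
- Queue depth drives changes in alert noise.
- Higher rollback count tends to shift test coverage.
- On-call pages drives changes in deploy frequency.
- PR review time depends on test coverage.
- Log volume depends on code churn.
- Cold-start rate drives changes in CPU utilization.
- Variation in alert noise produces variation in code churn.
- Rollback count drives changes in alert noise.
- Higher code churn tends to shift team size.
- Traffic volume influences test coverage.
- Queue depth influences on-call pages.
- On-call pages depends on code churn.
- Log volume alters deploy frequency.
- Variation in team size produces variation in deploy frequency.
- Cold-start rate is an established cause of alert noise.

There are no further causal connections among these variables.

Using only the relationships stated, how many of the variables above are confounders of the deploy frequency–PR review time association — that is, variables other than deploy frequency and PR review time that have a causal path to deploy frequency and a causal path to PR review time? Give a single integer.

3

The common causes are: cold-start rate (to deploy frequency via cold-start rate → alert noise → code churn → team size → deploy frequency; to PR review time via cold-start rate → CPU utilization → test coverage → PR review time); rollback count (to deploy frequency via rollback count → alert noise → code churn → team size → deploy frequency; to PR review time via rollback count → test coverage → PR review time); traffic volume (to deploy frequency via traffic volume → team size → deploy frequency; to PR review time via traffic volume → test coverage → PR review time).
Every other variable lacks a causal path to at least one of deploy frequency and PR review time.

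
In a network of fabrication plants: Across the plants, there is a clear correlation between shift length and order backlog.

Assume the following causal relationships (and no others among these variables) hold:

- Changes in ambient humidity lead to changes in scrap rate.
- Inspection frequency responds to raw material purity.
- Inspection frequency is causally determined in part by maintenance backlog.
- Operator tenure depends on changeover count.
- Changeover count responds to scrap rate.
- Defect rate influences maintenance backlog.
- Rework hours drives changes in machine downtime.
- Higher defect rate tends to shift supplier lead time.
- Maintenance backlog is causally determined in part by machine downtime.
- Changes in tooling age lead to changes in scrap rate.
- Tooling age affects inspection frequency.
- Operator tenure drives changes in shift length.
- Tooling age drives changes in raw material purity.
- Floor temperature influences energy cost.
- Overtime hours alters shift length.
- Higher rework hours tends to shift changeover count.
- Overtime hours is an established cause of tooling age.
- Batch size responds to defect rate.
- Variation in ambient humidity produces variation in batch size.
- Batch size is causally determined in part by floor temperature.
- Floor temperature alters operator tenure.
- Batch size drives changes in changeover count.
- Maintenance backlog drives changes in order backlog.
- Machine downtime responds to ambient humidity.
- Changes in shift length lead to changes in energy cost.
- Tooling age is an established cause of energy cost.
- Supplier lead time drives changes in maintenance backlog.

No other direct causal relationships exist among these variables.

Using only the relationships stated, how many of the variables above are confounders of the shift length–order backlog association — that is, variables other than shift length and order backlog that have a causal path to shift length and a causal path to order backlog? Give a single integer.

The common causes are: ambient humidity (to shift length via ambient humidity → scrap rate → changeover count → operator tenure → shift length; to order backlog via ambient humidity → machine downtime → maintenance backlog → order backlog); defect rate (to shift length via defect rate → batch size → changeover count → operator tenure → shift length; to order backlog via defect rate → maintenance backlog → order backlog); rework hours (to shift length via rework hours → changeover count → operator tenure → shift length; to order backlog via rework hours → machine downtime → maintenance backlog → order backlog).
Every other variable lacks a causal path to at least one of shift length and order backlog.

3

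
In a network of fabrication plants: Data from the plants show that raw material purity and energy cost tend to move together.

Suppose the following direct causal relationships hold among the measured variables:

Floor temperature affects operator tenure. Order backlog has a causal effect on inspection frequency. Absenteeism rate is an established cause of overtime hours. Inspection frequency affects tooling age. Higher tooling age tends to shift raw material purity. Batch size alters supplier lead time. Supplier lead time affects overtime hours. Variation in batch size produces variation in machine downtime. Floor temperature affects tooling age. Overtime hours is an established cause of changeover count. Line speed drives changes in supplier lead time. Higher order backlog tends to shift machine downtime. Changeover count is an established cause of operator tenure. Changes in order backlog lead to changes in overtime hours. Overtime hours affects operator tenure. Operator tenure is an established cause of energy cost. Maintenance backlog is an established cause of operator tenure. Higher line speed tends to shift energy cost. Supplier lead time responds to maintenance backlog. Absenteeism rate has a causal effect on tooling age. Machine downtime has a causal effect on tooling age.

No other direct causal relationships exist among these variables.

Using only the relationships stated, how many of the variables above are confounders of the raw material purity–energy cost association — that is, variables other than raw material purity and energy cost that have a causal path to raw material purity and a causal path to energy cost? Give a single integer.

The common causes are: absenteeism rate (to raw material purity via absenteeism rate → tooling age → raw material purity; to energy cost via absenteeism rate → overtime hours → operator tenure → energy cost); batch size (to raw material purity via batch size → machine downtime → tooling age → raw material purity; to energy cost via batch size → supplier lead time → overtime hours → operator tenure → energy cost); floor temperature (to raw material purity via floor temperature → tooling age → raw material purity; to energy cost via floor temperature → operator tenure → energy cost); order backlog (to raw material purity via order backlog → inspection frequency → tooling age → raw material purity; to energy cost via order backlog → overtime hours → operator tenure → energy cost).
Every other variable lacks a causal path to at least one of raw material purity and energy cost.

4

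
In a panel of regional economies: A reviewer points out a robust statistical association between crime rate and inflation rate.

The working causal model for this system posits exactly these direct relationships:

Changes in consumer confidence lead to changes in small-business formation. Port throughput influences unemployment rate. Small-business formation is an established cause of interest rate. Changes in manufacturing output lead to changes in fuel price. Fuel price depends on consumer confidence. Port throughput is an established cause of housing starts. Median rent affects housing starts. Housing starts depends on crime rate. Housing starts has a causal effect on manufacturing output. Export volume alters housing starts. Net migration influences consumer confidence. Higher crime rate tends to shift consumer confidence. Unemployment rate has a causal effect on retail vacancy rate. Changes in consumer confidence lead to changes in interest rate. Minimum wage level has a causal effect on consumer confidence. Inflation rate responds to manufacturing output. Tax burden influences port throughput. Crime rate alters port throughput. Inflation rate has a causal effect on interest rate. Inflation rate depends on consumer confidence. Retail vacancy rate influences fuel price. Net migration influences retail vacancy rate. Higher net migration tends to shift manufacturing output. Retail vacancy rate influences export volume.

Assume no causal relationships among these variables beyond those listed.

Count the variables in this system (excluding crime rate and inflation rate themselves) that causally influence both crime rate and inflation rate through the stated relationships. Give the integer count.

No listed variable has a causal path to both crime rate and inflation rate, so there are no common causes.

0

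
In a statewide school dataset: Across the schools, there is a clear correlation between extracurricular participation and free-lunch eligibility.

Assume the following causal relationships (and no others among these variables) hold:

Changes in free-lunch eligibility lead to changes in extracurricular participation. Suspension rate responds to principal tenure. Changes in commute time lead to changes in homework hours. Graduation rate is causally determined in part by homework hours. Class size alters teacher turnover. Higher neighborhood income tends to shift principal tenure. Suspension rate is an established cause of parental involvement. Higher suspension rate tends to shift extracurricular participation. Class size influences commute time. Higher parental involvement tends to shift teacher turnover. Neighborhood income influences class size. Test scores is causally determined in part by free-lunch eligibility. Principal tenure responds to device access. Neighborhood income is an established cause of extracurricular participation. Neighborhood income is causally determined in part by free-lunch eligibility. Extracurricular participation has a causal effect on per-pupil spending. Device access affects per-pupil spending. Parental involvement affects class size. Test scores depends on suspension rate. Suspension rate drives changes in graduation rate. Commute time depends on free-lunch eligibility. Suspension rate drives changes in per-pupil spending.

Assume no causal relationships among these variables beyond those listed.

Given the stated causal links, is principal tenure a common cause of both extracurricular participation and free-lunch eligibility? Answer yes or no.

no

Principal tenure has no stated causal path to free-lunch eligibility. A confounder must cause both variables, so principal tenure does not qualify.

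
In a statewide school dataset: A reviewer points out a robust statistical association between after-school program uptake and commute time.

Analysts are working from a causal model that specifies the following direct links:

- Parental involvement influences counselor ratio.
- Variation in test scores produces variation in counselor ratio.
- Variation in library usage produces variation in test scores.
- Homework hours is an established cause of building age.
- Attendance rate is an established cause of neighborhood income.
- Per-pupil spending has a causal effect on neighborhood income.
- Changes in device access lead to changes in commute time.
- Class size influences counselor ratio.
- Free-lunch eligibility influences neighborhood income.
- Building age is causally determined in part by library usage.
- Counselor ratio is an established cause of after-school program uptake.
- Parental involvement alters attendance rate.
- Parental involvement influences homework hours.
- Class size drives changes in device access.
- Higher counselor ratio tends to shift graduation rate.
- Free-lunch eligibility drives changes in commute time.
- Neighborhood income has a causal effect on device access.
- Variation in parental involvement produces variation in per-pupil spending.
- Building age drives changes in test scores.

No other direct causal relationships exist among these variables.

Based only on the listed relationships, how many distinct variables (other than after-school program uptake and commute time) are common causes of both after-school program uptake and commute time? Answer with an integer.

2

The common causes are: class size (to after-school program uptake via class size → counselor ratio → after-school program uptake; to commute time via class size → device access → commute time); parental involvement (to after-school program uptake via parental involvement → counselor ratio → after-school program uptake; to commute time via parental involvement → attendance rate → neighborhood income → device access → commute time).
Every other variable lacks a causal path to at least one of after-school program uptake and commute time.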